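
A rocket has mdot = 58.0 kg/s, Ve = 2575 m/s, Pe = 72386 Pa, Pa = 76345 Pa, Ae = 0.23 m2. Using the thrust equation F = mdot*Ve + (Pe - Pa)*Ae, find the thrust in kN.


F = 58.0 * 2575 + (72386 - 76345) * 0.23 = 148439.0 N = 148.4 kN

148.4 kN


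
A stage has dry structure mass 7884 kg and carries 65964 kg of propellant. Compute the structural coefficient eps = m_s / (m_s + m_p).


eps = 7884 / (7884 + 65964) = 0.1068

0.1068


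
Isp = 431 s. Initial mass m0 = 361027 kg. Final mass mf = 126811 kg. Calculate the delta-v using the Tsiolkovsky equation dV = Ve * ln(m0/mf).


Ve = 431 * 9.81 = 4228.11 m/s
dV = 4228.11 * ln(361027/126811) = 4424 m/s

4424 m/s


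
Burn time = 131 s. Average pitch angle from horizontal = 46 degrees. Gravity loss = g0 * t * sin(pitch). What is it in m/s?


GL = 9.81 * 131 * sin(46 deg) = 924 m/s

924 m/s


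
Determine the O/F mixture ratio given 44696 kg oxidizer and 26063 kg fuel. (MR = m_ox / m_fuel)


MR = 44696 / 26063 = 1.71

1.71


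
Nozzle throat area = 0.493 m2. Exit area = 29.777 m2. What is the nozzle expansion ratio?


AR = 29.777 / 0.493 = 60.4

60.4


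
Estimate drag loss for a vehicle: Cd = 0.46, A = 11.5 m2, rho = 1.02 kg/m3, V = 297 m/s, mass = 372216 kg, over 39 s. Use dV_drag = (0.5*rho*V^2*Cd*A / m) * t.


D = 0.5 * 1.02 * 297^2 * 0.46 * 11.5 = 237979.06 N
a = 237979.06 / 372216 = 0.6394 m/s2
dV = 0.6394 * 39 = 24.9 m/s

24.9 m/s


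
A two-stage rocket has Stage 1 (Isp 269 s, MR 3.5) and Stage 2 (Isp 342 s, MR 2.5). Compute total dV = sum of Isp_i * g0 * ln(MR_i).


dV1 = 269 * 9.81 * ln(3.5) = 3305.9 m/s
dV2 = 342 * 9.81 * ln(2.5) = 3074.2 m/s
Total dV = 3305.9 + 3074.2 = 6380.1 m/s ~ 6380 m/s

6380 m/s


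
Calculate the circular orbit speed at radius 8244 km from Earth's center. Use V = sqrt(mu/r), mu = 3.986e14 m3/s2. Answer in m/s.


V = sqrt(3.986e14 / 8244000) = 6953 m/s

6953 m/s


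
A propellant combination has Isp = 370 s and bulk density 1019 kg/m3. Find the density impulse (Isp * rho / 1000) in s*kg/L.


rho*Isp = 370 * 1019 / 1000 = 377 s*kg/L

377 s*kg/L


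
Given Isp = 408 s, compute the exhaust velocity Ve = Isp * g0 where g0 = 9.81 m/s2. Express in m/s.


Ve = Isp * g0 = 408 * 9.81 = 4002.5 m/s

4002.5 m/s


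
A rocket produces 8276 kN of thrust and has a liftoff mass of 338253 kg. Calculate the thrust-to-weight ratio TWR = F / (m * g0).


TWR = 8276000 / (338253 * 9.81) = 2.49

2.49


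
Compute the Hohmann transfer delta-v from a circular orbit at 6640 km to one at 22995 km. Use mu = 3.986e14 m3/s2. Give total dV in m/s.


V1 = sqrt(mu/r1) = 7747.91 m/s
dV1 = V1*(sqrt(2*r2/(r1+r2)) - 1) = 1904.01 m/s
V2 = sqrt(mu/r2) = 4163.44 m/s
dV2 = V2*(1 - sqrt(2*r1/(r1+r2))) = 1376.36 m/s
Total dV = 3280 m/s

3280 m/s


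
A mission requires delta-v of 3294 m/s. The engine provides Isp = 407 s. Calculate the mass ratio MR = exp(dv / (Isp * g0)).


Ve = 407 * 9.81 = 3992.67 m/s
MR = exp(3294 / 3992.67) = 2.282

2.282


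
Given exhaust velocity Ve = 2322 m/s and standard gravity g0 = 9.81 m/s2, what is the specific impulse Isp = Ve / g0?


Isp = Ve / g0 = 2322 / 9.81 = 236.7 s

236.7 s


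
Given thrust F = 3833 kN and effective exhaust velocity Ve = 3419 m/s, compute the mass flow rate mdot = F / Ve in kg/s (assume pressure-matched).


mdot = F / Ve = 3833000 / 3419 = 1121.1 kg/s

1121.1 kg/s


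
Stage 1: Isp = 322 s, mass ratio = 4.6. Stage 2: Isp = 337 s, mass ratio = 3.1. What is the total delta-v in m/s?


dV1 = 322 * 9.81 * ln(4.6) = 4820.5 m/s
dV2 = 337 * 9.81 * ln(3.1) = 3740.4 m/s
Total dV = 4820.5 + 3740.4 = 8560.9 m/s ~ 8561 m/s

8561 m/s


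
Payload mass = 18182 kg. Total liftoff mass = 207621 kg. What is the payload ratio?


PR = 18182 / 207621 = 0.0876

0.0876


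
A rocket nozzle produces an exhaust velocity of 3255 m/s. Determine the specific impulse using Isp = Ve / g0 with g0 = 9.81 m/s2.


Isp = Ve / g0 = 3255 / 9.81 = 331.8 s

331.8 s


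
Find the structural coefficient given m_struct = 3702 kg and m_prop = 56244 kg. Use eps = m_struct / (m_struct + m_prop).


eps = 3702 / (3702 + 56244) = 0.0618

0.0618


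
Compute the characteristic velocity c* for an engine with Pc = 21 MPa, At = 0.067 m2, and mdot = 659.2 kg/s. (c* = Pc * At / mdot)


c* = 21e6 * 0.067 / 659.2 = 2134 m/s

2134 m/s


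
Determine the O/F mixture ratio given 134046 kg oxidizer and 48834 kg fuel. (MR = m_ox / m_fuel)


MR = 134046 / 48834 = 2.74

2.74


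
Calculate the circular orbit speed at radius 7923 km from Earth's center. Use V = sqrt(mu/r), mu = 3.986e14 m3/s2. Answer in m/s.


V = sqrt(3.986e14 / 7923000) = 7093 m/s

7093 m/s


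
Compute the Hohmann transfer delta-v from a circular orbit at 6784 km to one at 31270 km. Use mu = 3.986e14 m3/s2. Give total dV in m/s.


V1 = sqrt(mu/r1) = 7665.24 m/s
dV1 = V1*(sqrt(2*r2/(r1+r2)) - 1) = 2161.39 m/s
V2 = sqrt(mu/r2) = 3570.3 m/s
dV2 = V2*(1 - sqrt(2*r1/(r1+r2))) = 1438.42 m/s
Total dV = 3600 m/s

3600 m/s


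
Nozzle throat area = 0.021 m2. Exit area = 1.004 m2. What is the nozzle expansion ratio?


AR = 1.004 / 0.021 = 47.8

47.8


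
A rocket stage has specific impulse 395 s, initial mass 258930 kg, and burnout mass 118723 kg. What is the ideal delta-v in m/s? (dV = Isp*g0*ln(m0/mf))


Ve = 395 * 9.81 = 3874.95 m/s
dV = 3874.95 * ln(258930/118723) = 3022 m/s

3022 m/s


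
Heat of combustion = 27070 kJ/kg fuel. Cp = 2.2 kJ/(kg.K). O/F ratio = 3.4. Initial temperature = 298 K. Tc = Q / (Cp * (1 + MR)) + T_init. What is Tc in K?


Tc = 27070 / (2.2 * (1 + 3.4)) + 298 = 3094 K

3094 K


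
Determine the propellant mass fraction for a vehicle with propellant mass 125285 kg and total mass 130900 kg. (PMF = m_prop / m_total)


PMF = 125285 / 130900 = 0.957

0.957


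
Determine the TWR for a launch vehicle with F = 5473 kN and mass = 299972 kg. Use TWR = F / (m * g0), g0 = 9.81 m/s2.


TWR = 5473000 / (299972 * 9.81) = 1.86

1.86


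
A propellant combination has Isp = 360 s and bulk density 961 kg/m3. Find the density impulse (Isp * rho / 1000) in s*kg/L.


rho*Isp = 360 * 961 / 1000 = 346 s*kg/L

346 s*kg/L


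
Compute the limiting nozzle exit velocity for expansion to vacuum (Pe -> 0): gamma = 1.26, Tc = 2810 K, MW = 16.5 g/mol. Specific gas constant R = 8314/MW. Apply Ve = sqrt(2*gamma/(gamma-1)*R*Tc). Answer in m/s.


R = 8314 / 16.5 = 503.88 J/(kg.K)
Ve = sqrt(2 * 1.26 / (1.26 - 1) * 503.88 * 2810) = 3705 m/s

3705 m/s


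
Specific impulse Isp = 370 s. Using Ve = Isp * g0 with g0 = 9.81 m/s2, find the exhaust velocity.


Ve = Isp * g0 = 370 * 9.81 = 3629.7 m/s

3629.7 m/s


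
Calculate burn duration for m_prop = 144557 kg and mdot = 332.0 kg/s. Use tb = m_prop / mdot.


tb = 144557 / 332.0 = 435.4 s

435.4 s


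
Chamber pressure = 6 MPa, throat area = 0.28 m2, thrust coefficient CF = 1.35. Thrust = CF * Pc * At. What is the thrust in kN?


F = 1.35 * 6e6 * 0.28 = 2.2680e+06 N = 2268.0 kN

2268.0 kN


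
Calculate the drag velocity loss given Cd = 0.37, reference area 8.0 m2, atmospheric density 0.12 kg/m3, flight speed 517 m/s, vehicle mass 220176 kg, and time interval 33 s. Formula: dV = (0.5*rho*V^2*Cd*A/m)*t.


D = 0.5 * 0.12 * 517^2 * 0.37 * 8.0 = 47470.53 N
a = 47470.53 / 220176 = 0.2156 m/s2
dV = 0.2156 * 33 = 7.1 m/s

7.1 m/s


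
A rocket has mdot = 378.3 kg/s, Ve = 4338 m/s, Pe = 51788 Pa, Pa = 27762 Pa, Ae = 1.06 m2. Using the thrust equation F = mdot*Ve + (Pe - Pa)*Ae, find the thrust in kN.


F = 378.3 * 4338 + (51788 - 27762) * 1.06 = 1.6665e+06 N = 1666.5 kN

1666.5 kN


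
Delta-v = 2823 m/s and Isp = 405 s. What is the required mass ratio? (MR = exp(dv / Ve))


Ve = 405 * 9.81 = 3973.05 m/s
MR = exp(2823 / 3973.05) = 2.035

2.035


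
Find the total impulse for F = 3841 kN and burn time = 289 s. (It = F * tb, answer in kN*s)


It = 3841 * 289 = 1110049 kN*s

1110049 kN*s


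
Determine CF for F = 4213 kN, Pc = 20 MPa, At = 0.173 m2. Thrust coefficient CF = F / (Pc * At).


CF = 4213000 / (20e6 * 0.173) = 1.22

1.22


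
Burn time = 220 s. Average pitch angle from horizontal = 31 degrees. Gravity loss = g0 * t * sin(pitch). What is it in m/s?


GL = 9.81 * 220 * sin(31 deg) = 1112 m/s

1112 m/s


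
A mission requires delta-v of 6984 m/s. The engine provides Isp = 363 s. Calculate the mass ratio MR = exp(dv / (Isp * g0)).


Ve = 363 * 9.81 = 3561.03 m/s
MR = exp(6984 / 3561.03) = 7.108

7.108


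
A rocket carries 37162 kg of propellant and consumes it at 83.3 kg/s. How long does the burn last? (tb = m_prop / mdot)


tb = 37162 / 83.3 = 446.1 s

446.1 s


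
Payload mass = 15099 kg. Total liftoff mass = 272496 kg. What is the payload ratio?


PR = 15099 / 272496 = 0.0554

0.0554


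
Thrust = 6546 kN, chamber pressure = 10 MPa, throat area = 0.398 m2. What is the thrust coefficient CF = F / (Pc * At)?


CF = 6546000 / (10e6 * 0.398) = 1.64

1.64


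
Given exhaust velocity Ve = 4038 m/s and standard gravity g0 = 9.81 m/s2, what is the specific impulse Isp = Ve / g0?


Isp = Ve / g0 = 4038 / 9.81 = 411.6 s

411.6 s


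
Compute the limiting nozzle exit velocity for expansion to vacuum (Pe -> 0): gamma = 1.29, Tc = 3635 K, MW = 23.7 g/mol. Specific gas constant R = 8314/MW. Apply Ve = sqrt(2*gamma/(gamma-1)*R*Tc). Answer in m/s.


R = 8314 / 23.7 = 350.8 J/(kg.K)
Ve = sqrt(2 * 1.29 / (1.29 - 1) * 350.8 * 3635) = 3368 m/s

3368 m/s


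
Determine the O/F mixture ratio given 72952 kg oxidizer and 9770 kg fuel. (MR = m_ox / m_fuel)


MR = 72952 / 9770 = 7.47

7.47


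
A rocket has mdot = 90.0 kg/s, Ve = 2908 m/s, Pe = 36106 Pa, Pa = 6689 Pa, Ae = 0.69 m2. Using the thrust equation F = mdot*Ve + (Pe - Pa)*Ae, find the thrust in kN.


F = 90.0 * 2908 + (36106 - 6689) * 0.69 = 282018.0 N = 282.0 kN

282.0 kN


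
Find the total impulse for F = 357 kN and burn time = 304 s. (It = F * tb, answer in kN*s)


It = 357 * 304 = 108528 kN*s

108528 kN*s


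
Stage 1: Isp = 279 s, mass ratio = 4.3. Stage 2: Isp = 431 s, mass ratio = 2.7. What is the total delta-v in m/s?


dV1 = 279 * 9.81 * ln(4.3) = 3992.2 m/s
dV2 = 431 * 9.81 * ln(2.7) = 4199.6 m/s
Total dV = 3992.2 + 4199.6 = 8191.8 m/s ~ 8192 m/s

8192 m/s


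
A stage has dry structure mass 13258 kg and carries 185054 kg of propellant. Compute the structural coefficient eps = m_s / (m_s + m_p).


eps = 13258 / (13258 + 185054) = 0.0669

0.0669


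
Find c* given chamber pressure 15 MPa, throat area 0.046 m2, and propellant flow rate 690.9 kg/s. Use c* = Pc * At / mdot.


c* = 15e6 * 0.046 / 690.9 = 999 m/s

999 m/s


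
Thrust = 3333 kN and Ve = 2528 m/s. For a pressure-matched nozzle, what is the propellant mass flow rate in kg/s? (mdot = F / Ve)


mdot = F / Ve = 3333000 / 2528 = 1318.4 kg/s

1318.4 kg/s


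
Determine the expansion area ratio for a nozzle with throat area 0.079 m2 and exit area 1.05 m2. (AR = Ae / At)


AR = 1.05 / 0.079 = 13.3

13.3


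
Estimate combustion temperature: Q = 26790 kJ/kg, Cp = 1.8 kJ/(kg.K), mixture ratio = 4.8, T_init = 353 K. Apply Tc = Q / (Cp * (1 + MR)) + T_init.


Tc = 26790 / (1.8 * (1 + 4.8)) + 353 = 2919 K

2919 K


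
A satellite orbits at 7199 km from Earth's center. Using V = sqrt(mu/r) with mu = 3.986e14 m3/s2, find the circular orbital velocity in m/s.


V = sqrt(3.986e14 / 7199000) = 7441 m/s

7441 m/s


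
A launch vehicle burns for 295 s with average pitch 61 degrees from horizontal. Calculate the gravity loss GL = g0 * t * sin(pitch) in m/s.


GL = 9.81 * 295 * sin(61 deg) = 2531 m/s

2531 m/s


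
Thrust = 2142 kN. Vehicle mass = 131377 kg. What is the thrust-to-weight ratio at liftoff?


TWR = 2142000 / (131377 * 9.81) = 1.66

1.66


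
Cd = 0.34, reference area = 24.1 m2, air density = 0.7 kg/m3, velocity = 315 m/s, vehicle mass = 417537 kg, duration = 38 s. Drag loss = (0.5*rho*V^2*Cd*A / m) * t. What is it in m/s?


D = 0.5 * 0.7 * 315^2 * 0.34 * 24.1 = 284567.38 N
a = 284567.38 / 417537 = 0.6815 m/s2
dV = 0.6815 * 38 = 25.9 m/s

25.9 m/s


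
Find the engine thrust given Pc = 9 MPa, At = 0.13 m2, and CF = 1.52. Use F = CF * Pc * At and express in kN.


F = 1.52 * 9e6 * 0.13 = 1.7784e+06 N = 1778.4 kN

1778.4 kN


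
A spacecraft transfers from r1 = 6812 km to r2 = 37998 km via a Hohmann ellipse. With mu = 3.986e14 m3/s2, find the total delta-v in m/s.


V1 = sqrt(mu/r1) = 7649.47 m/s
dV1 = V1*(sqrt(2*r2/(r1+r2)) - 1) = 2312.36 m/s
V2 = sqrt(mu/r2) = 3238.83 m/s
dV2 = V2*(1 - sqrt(2*r1/(r1+r2))) = 1452.95 m/s
Total dV = 3765 m/s

3765 m/s


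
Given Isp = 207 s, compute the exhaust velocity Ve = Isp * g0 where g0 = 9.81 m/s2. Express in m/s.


Ve = Isp * g0 = 207 * 9.81 = 2030.7 m/s

2030.7 m/s


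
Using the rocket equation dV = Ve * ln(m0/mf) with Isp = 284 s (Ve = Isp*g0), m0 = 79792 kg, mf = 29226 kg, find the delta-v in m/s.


Ve = 284 * 9.81 = 2786.04 m/s
dV = 2786.04 * ln(79792/29226) = 2798 m/s

2798 m/s


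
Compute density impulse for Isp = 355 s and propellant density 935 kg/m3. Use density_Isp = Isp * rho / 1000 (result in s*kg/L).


rho*Isp = 355 * 935 / 1000 = 332 s*kg/L

332 s*kg/L


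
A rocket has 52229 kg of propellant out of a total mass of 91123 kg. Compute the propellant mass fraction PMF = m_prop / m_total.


PMF = 52229 / 91123 = 0.573

0.573


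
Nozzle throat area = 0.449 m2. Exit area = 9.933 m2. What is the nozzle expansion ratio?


AR = 9.933 / 0.449 = 22.1

22.1


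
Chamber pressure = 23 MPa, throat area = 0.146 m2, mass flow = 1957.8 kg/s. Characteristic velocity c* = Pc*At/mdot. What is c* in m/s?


c* = 23e6 * 0.146 / 1957.8 = 1715 m/s

1715 m/s


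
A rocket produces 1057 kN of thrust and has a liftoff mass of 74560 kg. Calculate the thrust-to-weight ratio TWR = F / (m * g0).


TWR = 1057000 / (74560 * 9.81) = 1.45

1.45


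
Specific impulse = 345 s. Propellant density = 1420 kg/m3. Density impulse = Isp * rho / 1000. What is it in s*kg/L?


rho*Isp = 345 * 1420 / 1000 = 490 s*kg/L

490 s*kg/L


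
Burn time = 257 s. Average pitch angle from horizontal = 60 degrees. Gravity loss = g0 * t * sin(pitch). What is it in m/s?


GL = 9.81 * 257 * sin(60 deg) = 2183 m/s

2183 m/s


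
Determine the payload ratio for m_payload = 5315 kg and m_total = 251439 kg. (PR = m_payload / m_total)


PR = 5315 / 251439 = 0.0211

0.0211


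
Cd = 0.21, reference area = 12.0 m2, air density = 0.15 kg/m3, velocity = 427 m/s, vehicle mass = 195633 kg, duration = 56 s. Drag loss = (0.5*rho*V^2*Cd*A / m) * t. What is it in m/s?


D = 0.5 * 0.15 * 427^2 * 0.21 * 12.0 = 34460.18 N
a = 34460.18 / 195633 = 0.1761 m/s2
dV = 0.1761 * 56 = 9.9 m/s

9.9 m/s


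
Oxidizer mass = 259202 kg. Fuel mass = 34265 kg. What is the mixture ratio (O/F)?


MR = 259202 / 34265 = 7.56

7.56


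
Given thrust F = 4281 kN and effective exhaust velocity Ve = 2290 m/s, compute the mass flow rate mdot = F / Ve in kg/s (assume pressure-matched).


mdot = F / Ve = 4281000 / 2290 = 1869.4 kg/s

1869.4 kg/s


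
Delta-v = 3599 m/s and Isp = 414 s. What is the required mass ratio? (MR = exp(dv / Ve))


Ve = 414 * 9.81 = 4061.34 m/s
MR = exp(3599 / 4061.34) = 2.426

2.426


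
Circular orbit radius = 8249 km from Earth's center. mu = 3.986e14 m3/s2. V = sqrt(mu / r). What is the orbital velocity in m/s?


V = sqrt(3.986e14 / 8249000) = 6951 m/s

6951 m/s


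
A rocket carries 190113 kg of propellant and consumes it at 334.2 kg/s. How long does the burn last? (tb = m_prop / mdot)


tb = 190113 / 334.2 = 568.9 s

568.9 s


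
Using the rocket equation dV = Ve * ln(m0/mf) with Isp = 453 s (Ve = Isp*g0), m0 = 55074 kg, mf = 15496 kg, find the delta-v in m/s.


Ve = 453 * 9.81 = 4443.93 m/s
dV = 4443.93 * ln(55074/15496) = 5635 m/s

5635 m/s


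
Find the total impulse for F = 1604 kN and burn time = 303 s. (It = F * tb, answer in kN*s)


It = 1604 * 303 = 486012 kN*s

486012 kN*s


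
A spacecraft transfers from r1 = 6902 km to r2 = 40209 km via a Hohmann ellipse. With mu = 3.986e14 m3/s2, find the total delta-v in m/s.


V1 = sqrt(mu/r1) = 7599.43 m/s
dV1 = V1*(sqrt(2*r2/(r1+r2)) - 1) = 2329.36 m/s
V2 = sqrt(mu/r2) = 3148.52 m/s
dV2 = V2*(1 - sqrt(2*r1/(r1+r2))) = 1444.22 m/s
Total dV = 3774 m/s

3774 m/s


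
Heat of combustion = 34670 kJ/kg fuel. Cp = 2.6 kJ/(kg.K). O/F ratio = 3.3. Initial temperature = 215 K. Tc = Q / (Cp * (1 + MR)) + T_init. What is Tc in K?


Tc = 34670 / (2.6 * (1 + 3.3)) + 215 = 3316 K

3316 K


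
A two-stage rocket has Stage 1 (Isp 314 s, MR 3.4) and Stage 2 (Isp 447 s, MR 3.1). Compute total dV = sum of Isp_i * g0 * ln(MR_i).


dV1 = 314 * 9.81 * ln(3.4) = 3769.6 m/s
dV2 = 447 * 9.81 * ln(3.1) = 4961.3 m/s
Total dV = 3769.6 + 4961.3 = 8730.9 m/s ~ 8731 m/s

8731 m/s


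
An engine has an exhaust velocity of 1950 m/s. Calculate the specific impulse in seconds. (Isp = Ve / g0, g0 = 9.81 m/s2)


Isp = Ve / g0 = 1950 / 9.81 = 198.8 s

198.8 s


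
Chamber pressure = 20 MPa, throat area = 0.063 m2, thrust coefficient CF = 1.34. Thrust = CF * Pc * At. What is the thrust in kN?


F = 1.34 * 20e6 * 0.063 = 1.6884e+06 N = 1688.4 kN

1688.4 kN


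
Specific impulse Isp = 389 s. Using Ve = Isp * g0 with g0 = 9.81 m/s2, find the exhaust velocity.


Ve = Isp * g0 = 389 * 9.81 = 3816.1 m/s

3816.1 m/s


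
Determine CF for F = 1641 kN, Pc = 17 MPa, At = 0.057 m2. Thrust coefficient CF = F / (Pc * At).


CF = 1641000 / (17e6 * 0.057) = 1.69

1.69


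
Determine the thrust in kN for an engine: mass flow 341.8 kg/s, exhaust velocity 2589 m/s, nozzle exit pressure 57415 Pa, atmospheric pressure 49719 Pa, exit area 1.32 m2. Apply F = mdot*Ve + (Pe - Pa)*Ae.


F = 341.8 * 2589 + (57415 - 49719) * 1.32 = 895079.0 N = 895.1 kN

895.1 kN


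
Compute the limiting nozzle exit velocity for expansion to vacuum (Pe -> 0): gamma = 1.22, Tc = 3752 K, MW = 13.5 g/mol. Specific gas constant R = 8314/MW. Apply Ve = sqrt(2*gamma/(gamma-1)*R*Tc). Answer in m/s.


R = 8314 / 13.5 = 615.85 J/(kg.K)
Ve = sqrt(2 * 1.22 / (1.22 - 1) * 615.85 * 3752) = 5062 m/s

5062 m/s


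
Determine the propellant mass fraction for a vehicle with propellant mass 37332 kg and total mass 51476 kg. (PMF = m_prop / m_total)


PMF = 37332 / 51476 = 0.725

0.725


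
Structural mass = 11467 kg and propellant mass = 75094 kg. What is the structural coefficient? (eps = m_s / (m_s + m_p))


eps = 11467 / (11467 + 75094) = 0.1325

0.1325


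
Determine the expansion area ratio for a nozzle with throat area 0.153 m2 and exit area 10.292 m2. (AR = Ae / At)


AR = 10.292 / 0.153 = 67.3

67.3


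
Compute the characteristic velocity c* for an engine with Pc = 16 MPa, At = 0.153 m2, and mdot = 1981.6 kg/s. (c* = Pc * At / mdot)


c* = 16e6 * 0.153 / 1981.6 = 1235 m/s

1235 m/s


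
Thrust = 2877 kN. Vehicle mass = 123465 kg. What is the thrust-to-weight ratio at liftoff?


TWR = 2877000 / (123465 * 9.81) = 2.38

2.38


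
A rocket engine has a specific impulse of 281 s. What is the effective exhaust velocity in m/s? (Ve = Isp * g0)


Ve = Isp * g0 = 281 * 9.81 = 2756.6 m/s

2756.6 m/s


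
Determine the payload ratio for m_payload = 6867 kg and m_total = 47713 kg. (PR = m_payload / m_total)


PR = 6867 / 47713 = 0.1439

0.1439


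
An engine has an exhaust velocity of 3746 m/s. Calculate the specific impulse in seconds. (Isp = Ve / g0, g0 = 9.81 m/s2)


Isp = Ve / g0 = 3746 / 9.81 = 381.9 s

381.9 s


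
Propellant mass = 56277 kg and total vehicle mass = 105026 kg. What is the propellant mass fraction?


PMF = 56277 / 105026 = 0.536

0.536


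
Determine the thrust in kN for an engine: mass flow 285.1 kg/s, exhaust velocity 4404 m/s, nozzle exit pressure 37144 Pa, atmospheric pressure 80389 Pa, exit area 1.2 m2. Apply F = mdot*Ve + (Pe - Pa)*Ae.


F = 285.1 * 4404 + (37144 - 80389) * 1.2 = 1.2037e+06 N = 1203.7 kN

1203.7 kN


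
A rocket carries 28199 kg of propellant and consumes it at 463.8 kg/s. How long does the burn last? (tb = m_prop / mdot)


tb = 28199 / 463.8 = 60.8 s

60.8 s


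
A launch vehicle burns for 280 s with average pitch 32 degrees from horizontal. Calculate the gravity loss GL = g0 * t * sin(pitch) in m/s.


GL = 9.81 * 280 * sin(32 deg) = 1456 m/s

1456 m/s


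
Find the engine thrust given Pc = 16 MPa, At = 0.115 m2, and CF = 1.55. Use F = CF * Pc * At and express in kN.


F = 1.55 * 16e6 * 0.115 = 2.8520e+06 N = 2852.0 kN

2852.0 kN


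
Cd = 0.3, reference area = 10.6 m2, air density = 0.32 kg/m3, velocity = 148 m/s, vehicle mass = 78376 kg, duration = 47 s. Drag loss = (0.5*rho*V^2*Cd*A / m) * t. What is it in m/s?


D = 0.5 * 0.32 * 148^2 * 0.3 * 10.6 = 11144.76 N
a = 11144.76 / 78376 = 0.1422 m/s2
dV = 0.1422 * 47 = 6.7 m/s

6.7 m/s


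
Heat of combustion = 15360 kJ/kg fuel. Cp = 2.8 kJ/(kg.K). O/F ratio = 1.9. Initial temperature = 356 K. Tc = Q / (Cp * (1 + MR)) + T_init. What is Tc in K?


Tc = 15360 / (2.8 * (1 + 1.9)) + 356 = 2248 K

2248 K


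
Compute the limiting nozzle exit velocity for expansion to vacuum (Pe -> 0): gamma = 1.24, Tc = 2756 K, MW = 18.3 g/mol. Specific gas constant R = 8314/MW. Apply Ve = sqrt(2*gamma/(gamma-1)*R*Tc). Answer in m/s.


R = 8314 / 18.3 = 454.32 J/(kg.K)
Ve = sqrt(2 * 1.24 / (1.24 - 1) * 454.32 * 2756) = 3597 m/s

3597 m/s


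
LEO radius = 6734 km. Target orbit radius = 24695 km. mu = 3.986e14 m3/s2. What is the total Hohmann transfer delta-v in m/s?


V1 = sqrt(mu/r1) = 7693.64 m/s
dV1 = V1*(sqrt(2*r2/(r1+r2)) - 1) = 1951.0 m/s
V2 = sqrt(mu/r2) = 4017.58 m/s
dV2 = V2*(1 - sqrt(2*r1/(r1+r2))) = 1387.61 m/s
Total dV = 3339 m/s

3339 m/s


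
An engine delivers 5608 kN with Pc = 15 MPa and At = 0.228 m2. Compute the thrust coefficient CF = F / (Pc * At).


CF = 5608000 / (15e6 * 0.228) = 1.64

1.64


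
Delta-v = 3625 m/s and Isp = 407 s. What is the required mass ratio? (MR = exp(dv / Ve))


Ve = 407 * 9.81 = 3992.67 m/s
MR = exp(3625 / 3992.67) = 2.479

2.479


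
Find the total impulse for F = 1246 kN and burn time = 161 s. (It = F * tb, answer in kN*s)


It = 1246 * 161 = 200606 kN*s

200606 kN*s


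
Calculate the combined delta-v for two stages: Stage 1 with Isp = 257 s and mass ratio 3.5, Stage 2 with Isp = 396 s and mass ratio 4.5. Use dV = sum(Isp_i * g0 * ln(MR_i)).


dV1 = 257 * 9.81 * ln(3.5) = 3158.4 m/s
dV2 = 396 * 9.81 * ln(4.5) = 5843.0 m/s
Total dV = 3158.4 + 5843.0 = 9001.4 m/s ~ 9001 m/s

9001 m/s


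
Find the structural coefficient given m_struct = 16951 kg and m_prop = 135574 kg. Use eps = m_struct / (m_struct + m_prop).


eps = 16951 / (16951 + 135574) = 0.1111

0.1111


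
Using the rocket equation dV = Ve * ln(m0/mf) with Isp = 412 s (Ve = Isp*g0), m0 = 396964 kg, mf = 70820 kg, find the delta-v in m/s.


Ve = 412 * 9.81 = 4041.72 m/s
dV = 4041.72 * ln(396964/70820) = 6967 m/s

6967 m/s


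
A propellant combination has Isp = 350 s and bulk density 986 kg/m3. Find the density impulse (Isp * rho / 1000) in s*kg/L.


rho*Isp = 350 * 986 / 1000 = 345 s*kg/L

345 s*kg/L


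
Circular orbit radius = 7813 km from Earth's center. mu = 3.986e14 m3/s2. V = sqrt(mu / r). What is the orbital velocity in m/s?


V = sqrt(3.986e14 / 7813000) = 7143 m/s

7143 m/s


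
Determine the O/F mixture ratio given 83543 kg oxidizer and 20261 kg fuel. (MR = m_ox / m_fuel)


MR = 83543 / 20261 = 4.12

4.12


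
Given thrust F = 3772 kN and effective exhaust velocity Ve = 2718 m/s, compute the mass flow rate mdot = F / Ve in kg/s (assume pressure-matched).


mdot = F / Ve = 3772000 / 2718 = 1387.8 kg/s

1387.8 kg/s


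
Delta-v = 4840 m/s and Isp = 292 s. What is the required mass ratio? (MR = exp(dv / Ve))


Ve = 292 * 9.81 = 2864.52 m/s
MR = exp(4840 / 2864.52) = 5.418

5.418


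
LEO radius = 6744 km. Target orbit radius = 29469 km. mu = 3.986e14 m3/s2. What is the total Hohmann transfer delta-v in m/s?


V1 = sqrt(mu/r1) = 7687.94 m/s
dV1 = V1*(sqrt(2*r2/(r1+r2)) - 1) = 2119.95 m/s
V2 = sqrt(mu/r2) = 3677.78 m/s
dV2 = V2*(1 - sqrt(2*r1/(r1+r2))) = 1433.24 m/s
Total dV = 3553 m/s

3553 m/s


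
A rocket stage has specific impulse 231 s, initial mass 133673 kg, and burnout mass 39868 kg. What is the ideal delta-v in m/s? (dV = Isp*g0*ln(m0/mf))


Ve = 231 * 9.81 = 2266.11 m/s
dV = 2266.11 * ln(133673/39868) = 2742 m/s

2742 m/s


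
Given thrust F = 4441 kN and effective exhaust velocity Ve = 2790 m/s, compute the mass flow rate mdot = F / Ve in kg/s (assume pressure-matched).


mdot = F / Ve = 4441000 / 2790 = 1591.8 kg/s

1591.8 kg/s


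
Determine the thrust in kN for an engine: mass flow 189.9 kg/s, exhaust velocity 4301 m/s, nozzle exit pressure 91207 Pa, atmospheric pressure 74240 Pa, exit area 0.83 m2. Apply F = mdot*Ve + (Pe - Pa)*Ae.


F = 189.9 * 4301 + (91207 - 74240) * 0.83 = 830843.0 N = 830.8 kN

830.8 kN


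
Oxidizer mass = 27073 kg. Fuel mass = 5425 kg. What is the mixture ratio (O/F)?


MR = 27073 / 5425 = 4.99

4.99


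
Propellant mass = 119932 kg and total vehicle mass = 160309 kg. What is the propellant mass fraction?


PMF = 119932 / 160309 = 0.748

0.748


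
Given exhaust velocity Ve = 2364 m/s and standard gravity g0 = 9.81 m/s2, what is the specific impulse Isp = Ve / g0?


Isp = Ve / g0 = 2364 / 9.81 = 241.0 s

241.0 s


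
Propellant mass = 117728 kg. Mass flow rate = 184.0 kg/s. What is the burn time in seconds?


tb = 117728 / 184.0 = 639.8 s

639.8 s


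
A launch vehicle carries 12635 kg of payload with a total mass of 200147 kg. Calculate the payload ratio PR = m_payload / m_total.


PR = 12635 / 200147 = 0.0631

0.0631


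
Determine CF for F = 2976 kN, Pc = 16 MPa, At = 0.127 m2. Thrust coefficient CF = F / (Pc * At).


CF = 2976000 / (16e6 * 0.127) = 1.46

1.46


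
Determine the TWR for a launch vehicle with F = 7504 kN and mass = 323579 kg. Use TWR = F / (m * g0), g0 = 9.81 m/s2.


TWR = 7504000 / (323579 * 9.81) = 2.36

2.36


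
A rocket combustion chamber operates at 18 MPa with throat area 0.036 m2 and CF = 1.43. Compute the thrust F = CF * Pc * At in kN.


F = 1.43 * 18e6 * 0.036 = 926640.0 N = 926.6 kN

926.6 kN


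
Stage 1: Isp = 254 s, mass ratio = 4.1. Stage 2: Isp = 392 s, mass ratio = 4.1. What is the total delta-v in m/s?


dV1 = 254 * 9.81 * ln(4.1) = 3515.8 m/s
dV2 = 392 * 9.81 * ln(4.1) = 5426.0 m/s
Total dV = 3515.8 + 5426.0 = 8941.8 m/s ~ 8942 m/s

8942 m/s


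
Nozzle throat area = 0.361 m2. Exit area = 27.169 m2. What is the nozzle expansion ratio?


AR = 27.169 / 0.361 = 75.3

75.3


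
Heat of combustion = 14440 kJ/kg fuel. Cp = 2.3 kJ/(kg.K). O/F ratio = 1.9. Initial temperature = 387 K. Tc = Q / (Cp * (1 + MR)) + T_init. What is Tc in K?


Tc = 14440 / (2.3 * (1 + 1.9)) + 387 = 2552 K

2552 K


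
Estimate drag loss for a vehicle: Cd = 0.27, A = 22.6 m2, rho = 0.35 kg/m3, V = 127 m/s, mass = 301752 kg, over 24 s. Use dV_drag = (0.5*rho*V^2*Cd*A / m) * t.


D = 0.5 * 0.35 * 127^2 * 0.27 * 22.6 = 17223.35 N
a = 17223.35 / 301752 = 0.0571 m/s2
dV = 0.0571 * 24 = 1.4 m/s

1.4 m/s


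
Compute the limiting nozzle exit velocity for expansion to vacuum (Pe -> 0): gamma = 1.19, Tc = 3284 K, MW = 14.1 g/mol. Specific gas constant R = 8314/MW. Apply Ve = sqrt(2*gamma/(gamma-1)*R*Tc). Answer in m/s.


R = 8314 / 14.1 = 589.65 J/(kg.K)
Ve = sqrt(2 * 1.19 / (1.19 - 1) * 589.65 * 3284) = 4925 m/s

4925 m/s


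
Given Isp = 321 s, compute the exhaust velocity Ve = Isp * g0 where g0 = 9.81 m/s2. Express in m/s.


Ve = Isp * g0 = 321 * 9.81 = 3149.0 m/s

3149.0 m/s


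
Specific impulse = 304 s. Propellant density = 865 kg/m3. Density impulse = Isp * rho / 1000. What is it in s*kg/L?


rho*Isp = 304 * 865 / 1000 = 263 s*kg/L

263 s*kg/L


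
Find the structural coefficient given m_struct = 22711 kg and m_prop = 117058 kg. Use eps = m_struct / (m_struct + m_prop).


eps = 22711 / (22711 + 117058) = 0.1625

0.1625


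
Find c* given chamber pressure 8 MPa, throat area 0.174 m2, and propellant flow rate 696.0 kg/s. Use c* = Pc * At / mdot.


c* = 8e6 * 0.174 / 696.0 = 2000 m/s

2000 m/s


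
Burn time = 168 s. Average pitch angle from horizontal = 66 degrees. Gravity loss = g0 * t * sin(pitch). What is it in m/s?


GL = 9.81 * 168 * sin(66 deg) = 1506 m/s

1506 m/s


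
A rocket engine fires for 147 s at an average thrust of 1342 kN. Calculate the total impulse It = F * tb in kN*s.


It = 1342 * 147 = 197274 kN*s

197274 kN*s


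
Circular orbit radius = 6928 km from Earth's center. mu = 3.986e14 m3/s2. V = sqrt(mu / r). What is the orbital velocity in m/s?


V = sqrt(3.986e14 / 6928000) = 7585 m/s

7585 m/s


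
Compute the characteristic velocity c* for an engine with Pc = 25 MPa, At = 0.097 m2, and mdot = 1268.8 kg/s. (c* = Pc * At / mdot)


c* = 25e6 * 0.097 / 1268.8 = 1911 m/s

1911 m/s


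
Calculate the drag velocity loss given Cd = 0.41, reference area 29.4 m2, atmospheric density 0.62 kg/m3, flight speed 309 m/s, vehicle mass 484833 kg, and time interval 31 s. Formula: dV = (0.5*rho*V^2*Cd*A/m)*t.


D = 0.5 * 0.62 * 309^2 * 0.41 * 29.4 = 356787.67 N
a = 356787.67 / 484833 = 0.7359 m/s2
dV = 0.7359 * 31 = 22.8 m/s

22.8 m/s


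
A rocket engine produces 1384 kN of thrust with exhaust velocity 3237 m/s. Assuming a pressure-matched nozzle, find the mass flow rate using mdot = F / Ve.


mdot = F / Ve = 1384000 / 3237 = 427.6 kg/s

427.6 kg/s


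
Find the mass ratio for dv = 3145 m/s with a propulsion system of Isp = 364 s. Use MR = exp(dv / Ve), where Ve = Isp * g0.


Ve = 364 * 9.81 = 3570.84 m/s
MR = exp(3145 / 3570.84) = 2.413

2.413


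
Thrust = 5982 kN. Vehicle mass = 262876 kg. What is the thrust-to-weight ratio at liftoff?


TWR = 5982000 / (262876 * 9.81) = 2.32

2.32


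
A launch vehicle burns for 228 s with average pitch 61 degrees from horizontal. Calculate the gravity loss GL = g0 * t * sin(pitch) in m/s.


GL = 9.81 * 228 * sin(61 deg) = 1956 m/s

1956 m/s


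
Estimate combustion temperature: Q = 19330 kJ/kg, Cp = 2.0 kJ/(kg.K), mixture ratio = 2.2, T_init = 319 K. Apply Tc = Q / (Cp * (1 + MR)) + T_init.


Tc = 19330 / (2.0 * (1 + 2.2)) + 319 = 3339 K

3339 K


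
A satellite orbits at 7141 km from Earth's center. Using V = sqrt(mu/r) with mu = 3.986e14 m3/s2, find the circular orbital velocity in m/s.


V = sqrt(3.986e14 / 7141000) = 7471 m/s

7471 m/s


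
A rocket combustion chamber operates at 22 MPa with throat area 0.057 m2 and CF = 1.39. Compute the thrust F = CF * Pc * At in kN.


F = 1.39 * 22e6 * 0.057 = 1.7431e+06 N = 1743.1 kN

1743.1 kN


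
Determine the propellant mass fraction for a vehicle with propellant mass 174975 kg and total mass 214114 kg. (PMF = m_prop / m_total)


PMF = 174975 / 214114 = 0.817

0.817


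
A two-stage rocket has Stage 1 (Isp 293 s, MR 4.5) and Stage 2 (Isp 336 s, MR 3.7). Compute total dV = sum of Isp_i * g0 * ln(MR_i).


dV1 = 293 * 9.81 * ln(4.5) = 4323.2 m/s
dV2 = 336 * 9.81 * ln(3.7) = 4312.5 m/s
Total dV = 4323.2 + 4312.5 = 8635.7 m/s ~ 8636 m/s

8636 m/s


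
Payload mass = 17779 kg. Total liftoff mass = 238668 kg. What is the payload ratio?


PR = 17779 / 238668 = 0.0745

0.0745


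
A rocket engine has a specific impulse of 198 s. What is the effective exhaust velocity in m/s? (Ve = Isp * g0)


Ve = Isp * g0 = 198 * 9.81 = 1942.4 m/s

1942.4 m/s


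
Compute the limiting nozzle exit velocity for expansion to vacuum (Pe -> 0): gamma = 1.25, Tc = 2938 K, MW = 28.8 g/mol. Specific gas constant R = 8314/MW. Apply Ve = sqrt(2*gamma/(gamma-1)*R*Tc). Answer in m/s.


R = 8314 / 28.8 = 288.68 J/(kg.K)
Ve = sqrt(2 * 1.25 / (1.25 - 1) * 288.68 * 2938) = 2912 m/s

2912 m/s


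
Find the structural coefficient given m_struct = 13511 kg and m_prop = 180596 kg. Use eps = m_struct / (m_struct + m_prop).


eps = 13511 / (13511 + 180596) = 0.0696

0.0696


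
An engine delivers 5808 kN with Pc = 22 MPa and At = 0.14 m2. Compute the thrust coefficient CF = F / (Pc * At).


CF = 5808000 / (22e6 * 0.14) = 1.89

1.89


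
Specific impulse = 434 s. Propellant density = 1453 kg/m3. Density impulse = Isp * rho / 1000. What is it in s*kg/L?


rho*Isp = 434 * 1453 / 1000 = 631 s*kg/L

631 s*kg/L


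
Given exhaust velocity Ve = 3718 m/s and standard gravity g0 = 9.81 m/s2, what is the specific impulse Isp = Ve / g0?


Isp = Ve / g0 = 3718 / 9.81 = 379.0 s

379.0 s


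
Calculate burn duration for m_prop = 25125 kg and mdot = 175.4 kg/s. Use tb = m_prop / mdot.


tb = 25125 / 175.4 = 143.2 s

143.2 s


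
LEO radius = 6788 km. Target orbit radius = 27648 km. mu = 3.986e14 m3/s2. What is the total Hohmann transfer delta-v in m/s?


V1 = sqrt(mu/r1) = 7662.98 m/s
dV1 = V1*(sqrt(2*r2/(r1+r2)) - 1) = 2047.44 m/s
V2 = sqrt(mu/r2) = 3796.97 m/s
dV2 = V2*(1 - sqrt(2*r1/(r1+r2))) = 1412.91 m/s
Total dV = 3460 m/s

3460 m/s


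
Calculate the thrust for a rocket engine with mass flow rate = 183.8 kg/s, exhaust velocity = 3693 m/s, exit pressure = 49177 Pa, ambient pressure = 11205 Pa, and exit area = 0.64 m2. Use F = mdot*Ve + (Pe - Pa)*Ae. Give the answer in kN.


F = 183.8 * 3693 + (49177 - 11205) * 0.64 = 703075.0 N = 703.1 kN

703.1 kN


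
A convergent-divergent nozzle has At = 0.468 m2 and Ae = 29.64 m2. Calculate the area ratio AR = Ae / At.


AR = 29.64 / 0.468 = 63.3

63.3


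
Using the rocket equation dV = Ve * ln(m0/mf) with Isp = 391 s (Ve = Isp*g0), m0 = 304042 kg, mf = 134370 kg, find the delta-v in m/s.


Ve = 391 * 9.81 = 3835.71 m/s
dV = 3835.71 * ln(304042/134370) = 3132 m/s

3132 m/s


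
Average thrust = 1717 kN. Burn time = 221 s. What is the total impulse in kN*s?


It = 1717 * 221 = 379457 kN*s

379457 kN*s


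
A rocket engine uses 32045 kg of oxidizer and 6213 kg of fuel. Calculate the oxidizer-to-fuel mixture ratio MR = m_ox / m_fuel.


MR = 32045 / 6213 = 5.16

5.16


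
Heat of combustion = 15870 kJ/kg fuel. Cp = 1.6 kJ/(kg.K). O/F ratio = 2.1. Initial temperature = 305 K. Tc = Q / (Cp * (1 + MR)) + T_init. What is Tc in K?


Tc = 15870 / (1.6 * (1 + 2.1)) + 305 = 3505 K

3505 K


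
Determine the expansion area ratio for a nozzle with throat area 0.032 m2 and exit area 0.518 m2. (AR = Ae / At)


AR = 0.518 / 0.032 = 16.2

16.2


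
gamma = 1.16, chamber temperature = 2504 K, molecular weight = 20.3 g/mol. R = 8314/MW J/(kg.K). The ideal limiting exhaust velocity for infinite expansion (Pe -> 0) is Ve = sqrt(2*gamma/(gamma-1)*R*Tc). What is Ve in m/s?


R = 8314 / 20.3 = 409.56 J/(kg.K)
Ve = sqrt(2 * 1.16 / (1.16 - 1) * 409.56 * 2504) = 3856 m/s

3856 m/s


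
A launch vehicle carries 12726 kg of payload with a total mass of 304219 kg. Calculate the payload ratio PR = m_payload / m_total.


PR = 12726 / 304219 = 0.0418

0.0418


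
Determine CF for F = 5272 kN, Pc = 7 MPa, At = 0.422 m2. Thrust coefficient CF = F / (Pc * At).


CF = 5272000 / (7e6 * 0.422) = 1.78

1.78


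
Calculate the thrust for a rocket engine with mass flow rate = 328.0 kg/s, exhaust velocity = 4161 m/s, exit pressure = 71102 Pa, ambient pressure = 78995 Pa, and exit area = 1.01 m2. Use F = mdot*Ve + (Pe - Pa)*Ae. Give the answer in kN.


F = 328.0 * 4161 + (71102 - 78995) * 1.01 = 1.3568e+06 N = 1356.8 kN

1356.8 kN


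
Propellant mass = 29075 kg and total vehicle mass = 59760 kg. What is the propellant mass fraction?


PMF = 29075 / 59760 = 0.487

0.487


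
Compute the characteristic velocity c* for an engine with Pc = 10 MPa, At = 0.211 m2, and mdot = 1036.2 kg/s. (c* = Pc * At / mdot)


c* = 10e6 * 0.211 / 1036.2 = 2036 m/s

2036 m/s


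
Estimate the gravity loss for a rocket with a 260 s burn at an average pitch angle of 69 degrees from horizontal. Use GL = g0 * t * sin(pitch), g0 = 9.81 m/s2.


GL = 9.81 * 260 * sin(69 deg) = 2381 m/s

2381 m/s


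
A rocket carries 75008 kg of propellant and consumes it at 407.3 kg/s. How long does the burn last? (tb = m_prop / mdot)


tb = 75008 / 407.3 = 184.2 s

184.2 s


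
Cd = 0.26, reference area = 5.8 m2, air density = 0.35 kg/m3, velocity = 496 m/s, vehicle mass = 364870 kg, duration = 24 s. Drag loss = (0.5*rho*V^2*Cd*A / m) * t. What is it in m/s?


D = 0.5 * 0.35 * 496^2 * 0.26 * 5.8 = 64923.62 N
a = 64923.62 / 364870 = 0.1779 m/s2
dV = 0.1779 * 24 = 4.3 m/s

4.3 m/s


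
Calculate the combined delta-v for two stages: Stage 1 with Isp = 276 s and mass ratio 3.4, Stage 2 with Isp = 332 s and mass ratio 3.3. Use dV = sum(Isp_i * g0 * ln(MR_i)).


dV1 = 276 * 9.81 * ln(3.4) = 3313.4 m/s
dV2 = 332 * 9.81 * ln(3.3) = 3888.5 m/s
Total dV = 3313.4 + 3888.5 = 7201.9 m/s ~ 7202 m/s

7202 m/s


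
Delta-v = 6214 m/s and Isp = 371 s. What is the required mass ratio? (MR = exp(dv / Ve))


Ve = 371 * 9.81 = 3639.51 m/s
MR = exp(6214 / 3639.51) = 5.514

5.514


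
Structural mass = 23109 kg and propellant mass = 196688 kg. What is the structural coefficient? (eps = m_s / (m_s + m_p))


eps = 23109 / (23109 + 196688) = 0.1051

0.1051


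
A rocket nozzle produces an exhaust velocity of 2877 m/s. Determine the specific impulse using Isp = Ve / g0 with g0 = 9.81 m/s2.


Isp = Ve / g0 = 2877 / 9.81 = 293.3 s

293.3 s


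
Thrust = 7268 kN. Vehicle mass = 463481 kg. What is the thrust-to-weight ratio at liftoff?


TWR = 7268000 / (463481 * 9.81) = 1.6

1.6


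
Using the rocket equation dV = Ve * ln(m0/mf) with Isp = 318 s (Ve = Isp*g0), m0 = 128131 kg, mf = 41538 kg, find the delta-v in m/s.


Ve = 318 * 9.81 = 3119.58 m/s
dV = 3119.58 * ln(128131/41538) = 3514 m/s

3514 m/s


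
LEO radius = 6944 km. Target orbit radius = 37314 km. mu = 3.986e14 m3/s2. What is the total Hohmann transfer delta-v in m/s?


V1 = sqrt(mu/r1) = 7576.42 m/s
dV1 = V1*(sqrt(2*r2/(r1+r2)) - 1) = 2261.86 m/s
V2 = sqrt(mu/r2) = 3268.38 m/s
dV2 = V2*(1 - sqrt(2*r1/(r1+r2))) = 1437.51 m/s
Total dV = 3699 m/s

3699 m/s


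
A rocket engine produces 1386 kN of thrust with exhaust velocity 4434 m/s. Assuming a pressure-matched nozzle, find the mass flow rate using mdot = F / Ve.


mdot = F / Ve = 1386000 / 4434 = 312.6 kg/s

312.6 kg/s


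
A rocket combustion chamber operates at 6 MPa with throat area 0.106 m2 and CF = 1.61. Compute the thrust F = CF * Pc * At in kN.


F = 1.61 * 6e6 * 0.106 = 1.0240e+06 N = 1024.0 kN

1024.0 kN


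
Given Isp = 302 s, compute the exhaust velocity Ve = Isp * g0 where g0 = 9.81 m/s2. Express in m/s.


Ve = Isp * g0 = 302 * 9.81 = 2962.6 m/s

2962.6 m/s


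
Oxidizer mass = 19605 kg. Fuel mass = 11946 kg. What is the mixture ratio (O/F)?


MR = 19605 / 11946 = 1.64

1.64


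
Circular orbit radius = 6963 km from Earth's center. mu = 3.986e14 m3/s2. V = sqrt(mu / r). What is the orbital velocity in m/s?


V = sqrt(3.986e14 / 6963000) = 7566 m/s

7566 m/s


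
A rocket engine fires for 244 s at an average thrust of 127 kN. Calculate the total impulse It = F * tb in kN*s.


It = 127 * 244 = 30988 kN*s

30988 kN*s


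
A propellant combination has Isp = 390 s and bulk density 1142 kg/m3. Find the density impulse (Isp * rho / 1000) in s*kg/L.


rho*Isp = 390 * 1142 / 1000 = 445 s*kg/L

445 s*kg/L


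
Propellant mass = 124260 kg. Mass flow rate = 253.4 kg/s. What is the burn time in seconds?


tb = 124260 / 253.4 = 490.4 s

490.4 s


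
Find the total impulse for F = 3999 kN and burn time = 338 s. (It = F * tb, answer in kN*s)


It = 3999 * 338 = 1351662 kN*s

1351662 kN*s
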